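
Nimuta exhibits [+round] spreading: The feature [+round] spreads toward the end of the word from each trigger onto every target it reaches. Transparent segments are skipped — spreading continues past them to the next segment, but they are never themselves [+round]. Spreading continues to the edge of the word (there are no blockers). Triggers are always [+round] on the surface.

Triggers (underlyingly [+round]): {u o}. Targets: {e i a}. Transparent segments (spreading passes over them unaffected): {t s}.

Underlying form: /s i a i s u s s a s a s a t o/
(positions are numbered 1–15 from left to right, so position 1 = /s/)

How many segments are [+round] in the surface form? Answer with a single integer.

5

From /u/ at 6 rightward: 7 /s/ transparent; 8 /s/ transparent; 9 /a/ → [+round]; 10 /s/ transparent; 11 /a/ → [+round]; 12 /s/ transparent; 13 /a/ → [+round]; 14 /t/ transparent; 15 /o/ is itself a trigger — this domain ends here.
From /o/ at 15 rightward: word edge.
Targets with no active source: positions 2 3 4 stay [-round].
[+round] positions on the surface: 6 9 11 13 15.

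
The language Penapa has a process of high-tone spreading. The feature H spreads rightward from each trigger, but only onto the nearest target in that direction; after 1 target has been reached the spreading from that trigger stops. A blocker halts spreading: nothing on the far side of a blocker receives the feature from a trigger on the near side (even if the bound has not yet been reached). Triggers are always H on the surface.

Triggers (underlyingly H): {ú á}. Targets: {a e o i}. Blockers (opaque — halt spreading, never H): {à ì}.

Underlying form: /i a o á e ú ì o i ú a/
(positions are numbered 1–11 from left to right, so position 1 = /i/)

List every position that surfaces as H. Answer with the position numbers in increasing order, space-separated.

4 5 6 10 11

From /á/ at 4 rightward: 5 /e/ → H; bound reached.
From /ú/ at 6 rightward: 7 /ì/ blocks.
From /ú/ at 10 rightward: 11 /a/ → H; bound reached.
Targets with no active source: positions 1 2 3 8 9 stay [-high tone].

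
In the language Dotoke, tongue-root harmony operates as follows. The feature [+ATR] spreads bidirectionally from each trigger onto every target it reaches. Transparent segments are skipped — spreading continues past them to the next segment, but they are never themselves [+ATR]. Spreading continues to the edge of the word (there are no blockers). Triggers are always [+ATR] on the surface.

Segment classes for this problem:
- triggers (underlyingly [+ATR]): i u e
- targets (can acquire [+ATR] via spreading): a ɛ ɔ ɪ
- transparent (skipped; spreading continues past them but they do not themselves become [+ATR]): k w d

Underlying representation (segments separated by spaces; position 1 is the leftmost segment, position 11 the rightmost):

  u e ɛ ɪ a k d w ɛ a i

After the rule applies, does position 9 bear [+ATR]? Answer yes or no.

yes

From /u/ at 1 rightward: 2 /e/ is itself a trigger — this domain ends here.
From /u/ at 1 leftward: word edge.
From /e/ at 2 rightward: 3 /ɛ/ → [+ATR]; 4 /ɪ/ → [+ATR]; 5 /a/ → [+ATR]; 6 /k/ transparent; 7 /d/ transparent; 8 /w/ transparent; 9 /ɛ/ → [+ATR]; 10 /a/ → [+ATR]; 11 /i/ is itself a trigger — this domain ends here.
From /e/ at 2 leftward: 1 /u/ is itself a trigger — this domain ends here.
From /i/ at 11 rightward: word edge.
From /i/ at 11 leftward: 10 /a/ → [+ATR]; 9 /ɛ/ → [+ATR]; 8 /w/ transparent; 7 /d/ transparent; 6 /k/ transparent; 5 /a/ → [+ATR]; 4 /ɪ/ → [+ATR]; 3 /ɛ/ → [+ATR]; 2 /e/ is itself a trigger — this domain ends here.
[+ATR] positions on the surface: 1 2 3 4 5 9 10 11.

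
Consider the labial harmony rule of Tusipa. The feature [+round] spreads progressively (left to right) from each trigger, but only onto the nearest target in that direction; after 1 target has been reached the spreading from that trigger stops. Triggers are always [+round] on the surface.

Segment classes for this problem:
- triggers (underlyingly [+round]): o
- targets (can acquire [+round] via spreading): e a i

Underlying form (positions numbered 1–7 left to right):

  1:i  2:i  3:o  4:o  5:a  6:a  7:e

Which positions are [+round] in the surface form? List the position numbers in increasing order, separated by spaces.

3 4 5

From /o/ at 3 rightward: 4 /o/ is itself a trigger — this domain ends here.
From /o/ at 4 rightward: 5 /a/ → [+round]; bound reached.
Targets with no active source: positions 1 2 6 7 stay [-round].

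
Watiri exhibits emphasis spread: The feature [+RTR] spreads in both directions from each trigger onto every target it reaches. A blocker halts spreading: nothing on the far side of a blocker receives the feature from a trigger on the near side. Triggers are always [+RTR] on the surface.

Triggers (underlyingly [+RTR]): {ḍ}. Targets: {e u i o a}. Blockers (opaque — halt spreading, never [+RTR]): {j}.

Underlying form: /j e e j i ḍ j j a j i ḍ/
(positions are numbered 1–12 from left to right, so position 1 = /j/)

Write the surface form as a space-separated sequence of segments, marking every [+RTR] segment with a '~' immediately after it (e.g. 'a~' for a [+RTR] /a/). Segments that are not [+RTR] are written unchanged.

j e e j i~ ḍ~ j j a j i~ ḍ~

From /ḍ/ at 6 rightward: 7 /j/ blocks.
From /ḍ/ at 6 leftward: 5 /i/ → [+RTR]; 4 /j/ blocks.
From /ḍ/ at 12 rightward: word edge.
From /ḍ/ at 12 leftward: 11 /i/ → [+RTR]; 10 /j/ blocks.
Targets with no active source: positions 2 3 9 stay [-emphatic].
[+RTR] positions on the surface: 5 6 11 12.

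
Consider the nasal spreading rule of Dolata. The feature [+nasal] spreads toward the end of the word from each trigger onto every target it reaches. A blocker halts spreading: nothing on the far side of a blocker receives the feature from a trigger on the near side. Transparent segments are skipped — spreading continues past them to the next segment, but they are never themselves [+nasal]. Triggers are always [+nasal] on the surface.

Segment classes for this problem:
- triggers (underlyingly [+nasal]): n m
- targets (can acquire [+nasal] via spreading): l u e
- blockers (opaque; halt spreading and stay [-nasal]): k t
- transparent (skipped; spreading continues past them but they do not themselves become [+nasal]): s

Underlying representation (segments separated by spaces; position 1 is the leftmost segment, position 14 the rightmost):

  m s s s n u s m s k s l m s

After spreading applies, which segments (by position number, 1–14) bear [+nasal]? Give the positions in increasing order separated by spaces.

1 5 6 8 13

From /m/ at 1 rightward: 2 /s/ transparent; 3 /s/ transparent; 4 /s/ transparent; 5 /n/ is itself a trigger — this domain ends here.
From /n/ at 5 rightward: 6 /u/ → [+nasal]; 7 /s/ transparent; 8 /m/ is itself a trigger — this domain ends here.
From /m/ at 8 rightward: 9 /s/ transparent; 10 /k/ blocks.
From /m/ at 13 rightward: 14 /s/ transparent; word edge.
Target with no active source: position 12 stays [-nasal].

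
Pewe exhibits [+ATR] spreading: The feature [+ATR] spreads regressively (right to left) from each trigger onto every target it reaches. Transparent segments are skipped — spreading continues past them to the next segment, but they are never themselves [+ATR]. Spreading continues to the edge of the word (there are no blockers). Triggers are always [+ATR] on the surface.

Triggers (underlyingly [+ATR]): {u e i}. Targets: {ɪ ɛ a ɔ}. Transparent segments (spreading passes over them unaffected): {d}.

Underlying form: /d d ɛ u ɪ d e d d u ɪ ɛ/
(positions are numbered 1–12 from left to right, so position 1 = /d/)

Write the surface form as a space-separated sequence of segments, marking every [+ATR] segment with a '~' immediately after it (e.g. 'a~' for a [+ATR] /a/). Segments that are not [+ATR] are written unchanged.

From /u/ at 4 leftward: 3 /ɛ/ → [+ATR]; 2 /d/ transparent; 1 /d/ transparent; word edge.
From /e/ at 7 leftward: 6 /d/ transparent; 5 /ɪ/ → [+ATR]; 4 /u/ is itself a trigger — this domain ends here.
From /u/ at 10 leftward: 9 /d/ transparent; 8 /d/ transparent; 7 /e/ is itself a trigger — this domain ends here.
Targets with no active source: positions 11 12 stay [-ATR].
[+ATR] positions on the surface: 3 4 5 7 10.

d d ɛ~ u~ ɪ~ d e~ d d u~ ɪ ɛ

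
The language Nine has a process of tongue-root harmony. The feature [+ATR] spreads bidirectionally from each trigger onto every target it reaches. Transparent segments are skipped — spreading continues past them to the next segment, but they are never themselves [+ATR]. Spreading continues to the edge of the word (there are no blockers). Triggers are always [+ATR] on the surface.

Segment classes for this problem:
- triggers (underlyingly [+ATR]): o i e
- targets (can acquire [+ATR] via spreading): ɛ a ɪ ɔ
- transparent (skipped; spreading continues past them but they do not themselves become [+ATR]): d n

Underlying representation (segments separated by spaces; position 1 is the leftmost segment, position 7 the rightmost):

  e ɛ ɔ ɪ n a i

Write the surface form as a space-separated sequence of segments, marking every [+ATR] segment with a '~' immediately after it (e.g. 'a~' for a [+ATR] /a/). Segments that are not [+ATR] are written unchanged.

e~ ɛ~ ɔ~ ɪ~ n a~ i~

From /e/ at 1 rightward: 2 /ɛ/ → [+ATR]; 3 /ɔ/ → [+ATR]; 4 /ɪ/ → [+ATR]; 5 /n/ transparent; 6 /a/ → [+ATR]; 7 /i/ is itself a trigger — this domain ends here.
From /e/ at 1 leftward: word edge.
From /i/ at 7 rightward: word edge.
From /i/ at 7 leftward: 6 /a/ → [+ATR]; 5 /n/ transparent; 4 /ɪ/ → [+ATR]; 3 /ɔ/ → [+ATR]; 2 /ɛ/ → [+ATR]; 1 /e/ is itself a trigger — this domain ends here.
[+ATR] positions on the surface: 1 2 3 4 6 7.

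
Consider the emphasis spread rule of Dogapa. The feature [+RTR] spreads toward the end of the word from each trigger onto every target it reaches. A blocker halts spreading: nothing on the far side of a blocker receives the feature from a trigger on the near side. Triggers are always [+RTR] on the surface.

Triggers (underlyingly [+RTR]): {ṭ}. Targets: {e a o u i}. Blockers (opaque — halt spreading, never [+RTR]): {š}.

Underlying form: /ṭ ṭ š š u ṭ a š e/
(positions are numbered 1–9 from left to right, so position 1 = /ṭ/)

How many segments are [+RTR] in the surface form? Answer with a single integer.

4

From /ṭ/ at 1 rightward: 2 /ṭ/ is itself a trigger — this domain ends here.
From /ṭ/ at 2 rightward: 3 /š/ blocks.
From /ṭ/ at 6 rightward: 7 /a/ → [+RTR]; 8 /š/ blocks.
Targets with no active source: positions 5 9 stay [-emphatic].
[+RTR] positions on the surface: 1 2 6 7.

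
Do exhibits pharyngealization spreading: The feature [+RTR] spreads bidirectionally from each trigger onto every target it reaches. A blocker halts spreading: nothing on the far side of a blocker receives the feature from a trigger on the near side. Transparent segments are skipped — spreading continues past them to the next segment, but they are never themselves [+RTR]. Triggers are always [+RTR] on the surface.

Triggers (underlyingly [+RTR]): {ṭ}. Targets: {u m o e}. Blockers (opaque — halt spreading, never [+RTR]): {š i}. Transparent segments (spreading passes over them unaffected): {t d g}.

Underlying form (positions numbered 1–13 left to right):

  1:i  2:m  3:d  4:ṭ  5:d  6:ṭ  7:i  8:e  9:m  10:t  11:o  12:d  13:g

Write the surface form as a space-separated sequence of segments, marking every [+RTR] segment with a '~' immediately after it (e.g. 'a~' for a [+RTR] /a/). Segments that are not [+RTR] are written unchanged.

From /ṭ/ at 4 rightward: 5 /d/ transparent; 6 /ṭ/ is itself a trigger — this domain ends here.
From /ṭ/ at 4 leftward: 3 /d/ transparent; 2 /m/ → [+RTR]; 1 /i/ blocks.
From /ṭ/ at 6 rightward: 7 /i/ blocks.
From /ṭ/ at 6 leftward: 5 /d/ transparent; 4 /ṭ/ is itself a trigger — this domain ends here.
Targets with no active source: positions 8 9 11 stay [-emphatic].
[+RTR] positions on the surface: 2 4 6.

i m~ d ṭ~ d ṭ~ i e m t o d g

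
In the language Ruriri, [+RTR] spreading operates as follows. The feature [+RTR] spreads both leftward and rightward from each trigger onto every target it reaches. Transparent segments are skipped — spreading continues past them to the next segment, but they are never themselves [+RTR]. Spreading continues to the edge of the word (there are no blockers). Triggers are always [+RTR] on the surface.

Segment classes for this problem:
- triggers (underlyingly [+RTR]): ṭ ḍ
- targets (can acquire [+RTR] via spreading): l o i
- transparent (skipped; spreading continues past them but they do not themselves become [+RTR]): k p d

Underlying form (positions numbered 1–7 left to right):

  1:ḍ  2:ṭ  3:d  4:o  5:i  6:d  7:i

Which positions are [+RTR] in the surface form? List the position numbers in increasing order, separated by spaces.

1 2 4 5 7

From /ḍ/ at 1 rightward: 2 /ṭ/ is itself a trigger — this domain ends here.
From /ḍ/ at 1 leftward: word edge.
From /ṭ/ at 2 rightward: 3 /d/ transparent; 4 /o/ → [+RTR]; 5 /i/ → [+RTR]; 6 /d/ transparent; 7 /i/ → [+RTR]; word edge.
From /ṭ/ at 2 leftward: 1 /ḍ/ is itself a trigger — this domain ends here.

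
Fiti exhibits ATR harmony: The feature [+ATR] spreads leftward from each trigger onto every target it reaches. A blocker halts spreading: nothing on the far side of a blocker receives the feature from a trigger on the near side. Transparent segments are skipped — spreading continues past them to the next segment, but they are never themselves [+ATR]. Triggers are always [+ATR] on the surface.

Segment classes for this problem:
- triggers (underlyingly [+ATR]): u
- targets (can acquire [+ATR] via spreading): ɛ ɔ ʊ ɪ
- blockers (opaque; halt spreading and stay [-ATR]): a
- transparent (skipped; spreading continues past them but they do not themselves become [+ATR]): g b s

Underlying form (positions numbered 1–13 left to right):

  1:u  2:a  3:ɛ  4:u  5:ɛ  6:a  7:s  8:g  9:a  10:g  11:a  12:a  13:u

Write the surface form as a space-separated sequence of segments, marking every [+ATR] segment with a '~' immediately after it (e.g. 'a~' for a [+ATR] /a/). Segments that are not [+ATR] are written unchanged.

u~ a ɛ~ u~ ɛ a s g a g a a u~

From /u/ at 1 leftward: word edge.
From /u/ at 4 leftward: 3 /ɛ/ → [+ATR]; 2 /a/ blocks.
From /u/ at 13 leftward: 12 /a/ blocks.
Target with no active source: position 5 stays [-ATR].
[+ATR] positions on the surface: 1 3 4 13.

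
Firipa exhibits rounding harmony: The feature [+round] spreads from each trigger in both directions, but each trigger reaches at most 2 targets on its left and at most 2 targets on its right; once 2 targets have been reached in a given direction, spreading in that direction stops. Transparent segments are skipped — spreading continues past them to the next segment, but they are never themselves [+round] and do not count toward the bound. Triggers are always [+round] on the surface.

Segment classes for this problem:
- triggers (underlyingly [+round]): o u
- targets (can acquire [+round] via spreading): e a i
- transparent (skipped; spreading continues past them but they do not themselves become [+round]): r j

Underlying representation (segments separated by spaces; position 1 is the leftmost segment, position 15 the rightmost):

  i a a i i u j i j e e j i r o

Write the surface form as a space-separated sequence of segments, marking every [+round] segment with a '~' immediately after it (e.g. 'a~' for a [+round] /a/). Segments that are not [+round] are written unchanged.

i a a i~ i~ u~ j i~ j e~ e~ j i~ r o~

From /u/ at 6 rightward: 7 /j/ transparent; 8 /i/ → [+round]; 9 /j/ transparent; 10 /e/ → [+round]; bound reached.
From /u/ at 6 leftward: 5 /i/ → [+round]; 4 /i/ → [+round]; bound reached.
From /o/ at 15 rightward: word edge.
From /o/ at 15 leftward: 14 /r/ transparent; 13 /i/ → [+round]; 12 /j/ transparent; 11 /e/ → [+round]; bound reached.
Targets with no active source: positions 1 2 3 stay [-round].
[+round] positions on the surface: 4 5 6 8 10 11 13 15.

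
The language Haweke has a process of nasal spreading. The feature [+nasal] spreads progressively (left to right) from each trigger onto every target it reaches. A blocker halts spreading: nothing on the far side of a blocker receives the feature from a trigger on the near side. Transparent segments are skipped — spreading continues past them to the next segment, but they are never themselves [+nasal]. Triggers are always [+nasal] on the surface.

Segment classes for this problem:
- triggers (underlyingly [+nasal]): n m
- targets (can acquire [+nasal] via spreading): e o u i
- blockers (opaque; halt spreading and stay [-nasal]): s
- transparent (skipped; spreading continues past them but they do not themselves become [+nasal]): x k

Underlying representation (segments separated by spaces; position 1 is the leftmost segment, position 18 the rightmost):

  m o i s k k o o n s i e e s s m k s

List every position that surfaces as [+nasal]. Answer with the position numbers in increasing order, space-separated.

From /m/ at 1 rightward: 2 /o/ → [+nasal]; 3 /i/ → [+nasal]; 4 /s/ blocks.
From /n/ at 9 rightward: 10 /s/ blocks.
From /m/ at 16 rightward: 17 /k/ transparent; 18 /s/ blocks.
Targets with no active source: positions 7 8 11 12 13 stay [-nasal].

1 2 3 9 16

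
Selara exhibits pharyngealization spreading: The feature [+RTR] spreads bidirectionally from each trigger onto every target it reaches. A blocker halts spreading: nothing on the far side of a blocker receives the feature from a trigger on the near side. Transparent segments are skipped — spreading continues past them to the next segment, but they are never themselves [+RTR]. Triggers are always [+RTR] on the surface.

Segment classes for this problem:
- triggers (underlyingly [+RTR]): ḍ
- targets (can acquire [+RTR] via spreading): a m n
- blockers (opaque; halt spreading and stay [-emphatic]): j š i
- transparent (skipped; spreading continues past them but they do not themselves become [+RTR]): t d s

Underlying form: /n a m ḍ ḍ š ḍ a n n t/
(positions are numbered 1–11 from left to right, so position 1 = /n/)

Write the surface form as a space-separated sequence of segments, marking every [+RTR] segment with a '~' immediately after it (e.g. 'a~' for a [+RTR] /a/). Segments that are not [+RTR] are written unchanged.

n~ a~ m~ ḍ~ ḍ~ š ḍ~ a~ n~ n~ t

From /ḍ/ at 4 rightward: 5 /ḍ/ is itself a trigger — this domain ends here.
From /ḍ/ at 4 leftward: 3 /m/ → [+RTR]; 2 /a/ → [+RTR]; 1 /n/ → [+RTR]; word edge.
From /ḍ/ at 5 rightward: 6 /š/ blocks.
From /ḍ/ at 5 leftward: 4 /ḍ/ is itself a trigger — this domain ends here.
From /ḍ/ at 7 rightward: 8 /a/ → [+RTR]; 9 /n/ → [+RTR]; 10 /n/ → [+RTR]; 11 /t/ transparent; word edge.
From /ḍ/ at 7 leftward: 6 /š/ blocks.
[+RTR] positions on the surface: 1 2 3 4 5 7 8 9 10.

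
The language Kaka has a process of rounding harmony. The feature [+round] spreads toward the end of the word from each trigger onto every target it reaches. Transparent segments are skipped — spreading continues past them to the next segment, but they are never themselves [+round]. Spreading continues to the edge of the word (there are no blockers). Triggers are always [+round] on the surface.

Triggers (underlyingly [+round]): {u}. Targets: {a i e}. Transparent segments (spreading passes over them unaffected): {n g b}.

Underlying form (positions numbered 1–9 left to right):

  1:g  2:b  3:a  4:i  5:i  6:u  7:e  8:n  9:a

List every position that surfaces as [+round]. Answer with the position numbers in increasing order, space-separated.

6 7 9

From /u/ at 6 rightward: 7 /e/ → [+round]; 8 /n/ transparent; 9 /a/ → [+round]; word edge.
Targets with no active source: positions 3 4 5 stay [-round].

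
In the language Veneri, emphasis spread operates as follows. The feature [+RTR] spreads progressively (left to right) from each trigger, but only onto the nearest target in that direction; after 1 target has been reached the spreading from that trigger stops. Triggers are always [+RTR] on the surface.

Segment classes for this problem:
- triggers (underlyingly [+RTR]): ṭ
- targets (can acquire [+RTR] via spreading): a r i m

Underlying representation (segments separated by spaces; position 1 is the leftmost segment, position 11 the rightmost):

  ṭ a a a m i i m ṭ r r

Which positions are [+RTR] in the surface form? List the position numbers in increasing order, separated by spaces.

1 2 9 10

From /ṭ/ at 1 rightward: 2 /a/ → [+RTR]; bound reached.
From /ṭ/ at 9 rightward: 10 /r/ → [+RTR]; bound reached.
Targets with no active source: positions 3 4 5 6 7 8 11 stay [-emphatic].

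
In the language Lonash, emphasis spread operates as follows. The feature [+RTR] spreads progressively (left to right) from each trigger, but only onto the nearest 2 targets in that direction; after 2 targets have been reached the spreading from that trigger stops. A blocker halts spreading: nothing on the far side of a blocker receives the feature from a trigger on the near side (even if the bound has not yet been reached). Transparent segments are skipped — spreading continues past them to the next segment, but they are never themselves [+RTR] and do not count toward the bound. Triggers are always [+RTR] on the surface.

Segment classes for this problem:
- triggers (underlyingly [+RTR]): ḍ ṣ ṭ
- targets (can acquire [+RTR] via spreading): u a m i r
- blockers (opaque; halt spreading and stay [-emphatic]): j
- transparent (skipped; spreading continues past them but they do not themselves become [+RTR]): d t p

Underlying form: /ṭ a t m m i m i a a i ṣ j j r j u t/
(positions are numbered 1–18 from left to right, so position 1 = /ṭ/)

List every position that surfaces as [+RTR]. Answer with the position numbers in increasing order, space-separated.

From /ṭ/ at 1 rightward: 2 /a/ → [+RTR]; 3 /t/ transparent; 4 /m/ → [+RTR]; bound reached.
From /ṣ/ at 12 rightward: 13 /j/ blocks.
Targets with no active source: positions 5 6 7 8 9 10 11 15 17 stay [-emphatic].

1 2 4 12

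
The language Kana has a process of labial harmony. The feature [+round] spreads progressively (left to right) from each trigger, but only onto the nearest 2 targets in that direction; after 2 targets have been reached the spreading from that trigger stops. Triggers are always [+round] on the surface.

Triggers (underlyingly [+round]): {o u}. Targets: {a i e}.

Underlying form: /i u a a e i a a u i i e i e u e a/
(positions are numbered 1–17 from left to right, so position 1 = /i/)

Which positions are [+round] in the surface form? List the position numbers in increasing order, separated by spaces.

2 3 4 9 10 11 15 16 17

From /u/ at 2 rightward: 3 /a/ → [+round]; 4 /a/ → [+round]; bound reached.
From /u/ at 9 rightward: 10 /i/ → [+round]; 11 /i/ → [+round]; bound reached.
From /u/ at 15 rightward: 16 /e/ → [+round]; 17 /a/ → [+round]; bound reached.
Targets with no active source: positions 1 5 6 7 8 12 13 14 stay [-round].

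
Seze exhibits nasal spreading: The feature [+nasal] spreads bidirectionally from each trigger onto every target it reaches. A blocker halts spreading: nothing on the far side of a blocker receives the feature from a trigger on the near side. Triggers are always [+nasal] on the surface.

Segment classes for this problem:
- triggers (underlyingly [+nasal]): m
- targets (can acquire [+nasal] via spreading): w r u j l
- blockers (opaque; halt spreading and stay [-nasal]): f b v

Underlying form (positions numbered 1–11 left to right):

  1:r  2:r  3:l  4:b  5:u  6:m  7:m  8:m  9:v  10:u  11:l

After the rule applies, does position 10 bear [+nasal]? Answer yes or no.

no

From /m/ at 6 rightward: 7 /m/ is itself a trigger — this domain ends here.
From /m/ at 6 leftward: 5 /u/ → [+nasal]; 4 /b/ blocks.
From /m/ at 7 rightward: 8 /m/ is itself a trigger — this domain ends here.
From /m/ at 7 leftward: 6 /m/ is itself a trigger — this domain ends here.
From /m/ at 8 rightward: 9 /v/ blocks.
From /m/ at 8 leftward: 7 /m/ is itself a trigger — this domain ends here.
Targets with no active source: positions 1 2 3 10 11 stay [-nasal].
[+nasal] positions on the surface: 5 6 7 8.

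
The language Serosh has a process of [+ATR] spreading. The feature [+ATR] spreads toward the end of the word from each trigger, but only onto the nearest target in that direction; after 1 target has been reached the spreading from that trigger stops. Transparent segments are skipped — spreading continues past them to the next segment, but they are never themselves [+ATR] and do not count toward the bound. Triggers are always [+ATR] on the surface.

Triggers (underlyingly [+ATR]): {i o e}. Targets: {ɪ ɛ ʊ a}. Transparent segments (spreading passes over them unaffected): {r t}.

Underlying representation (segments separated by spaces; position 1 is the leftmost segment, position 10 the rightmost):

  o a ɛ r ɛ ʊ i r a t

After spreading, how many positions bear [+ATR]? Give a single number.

4

From /o/ at 1 rightward: 2 /a/ → [+ATR]; bound reached.
From /i/ at 7 rightward: 8 /r/ transparent; 9 /a/ → [+ATR]; bound reached.
Targets with no active source: positions 3 5 6 stay [-ATR].
[+ATR] positions on the surface: 1 2 7 9.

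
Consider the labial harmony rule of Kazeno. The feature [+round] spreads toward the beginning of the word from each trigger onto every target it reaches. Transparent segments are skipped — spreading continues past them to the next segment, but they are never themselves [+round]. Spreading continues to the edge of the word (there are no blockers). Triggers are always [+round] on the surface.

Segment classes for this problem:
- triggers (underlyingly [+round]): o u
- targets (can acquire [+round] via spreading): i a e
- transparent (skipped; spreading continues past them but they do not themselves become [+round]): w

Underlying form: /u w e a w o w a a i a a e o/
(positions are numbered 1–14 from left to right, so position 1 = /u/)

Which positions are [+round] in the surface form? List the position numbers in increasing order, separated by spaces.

1 3 4 6 8 9 10 11 12 13 14

From /u/ at 1 leftward: word edge.
From /o/ at 6 leftward: 5 /w/ transparent; 4 /a/ → [+round]; 3 /e/ → [+round]; 2 /w/ transparent; 1 /u/ is itself a trigger — this domain ends here.
From /o/ at 14 leftward: 13 /e/ → [+round]; 12 /a/ → [+round]; 11 /a/ → [+round]; 10 /i/ → [+round]; 9 /a/ → [+round]; 8 /a/ → [+round]; 7 /w/ transparent; 6 /o/ is itself a trigger — this domain ends here.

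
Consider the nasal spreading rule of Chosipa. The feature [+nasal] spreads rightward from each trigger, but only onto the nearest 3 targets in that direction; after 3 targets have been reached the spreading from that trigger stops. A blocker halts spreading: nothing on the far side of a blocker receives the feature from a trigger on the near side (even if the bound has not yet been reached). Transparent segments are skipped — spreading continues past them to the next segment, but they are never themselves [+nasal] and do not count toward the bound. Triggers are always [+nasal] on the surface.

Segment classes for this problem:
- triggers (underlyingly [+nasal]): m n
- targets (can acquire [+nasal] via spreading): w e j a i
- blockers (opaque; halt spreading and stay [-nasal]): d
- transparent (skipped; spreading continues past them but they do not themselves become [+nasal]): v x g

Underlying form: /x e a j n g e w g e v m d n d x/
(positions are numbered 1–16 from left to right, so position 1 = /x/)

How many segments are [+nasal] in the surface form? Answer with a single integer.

From /n/ at 5 rightward: 6 /g/ transparent; 7 /e/ → [+nasal]; 8 /w/ → [+nasal]; 9 /g/ transparent; 10 /e/ → [+nasal]; bound reached.
From /m/ at 12 rightward: 13 /d/ blocks.
From /n/ at 14 rightward: 15 /d/ blocks.
Targets with no active source: positions 2 3 4 stay [-nasal].
[+nasal] positions on the surface: 5 7 8 10 12 14.

6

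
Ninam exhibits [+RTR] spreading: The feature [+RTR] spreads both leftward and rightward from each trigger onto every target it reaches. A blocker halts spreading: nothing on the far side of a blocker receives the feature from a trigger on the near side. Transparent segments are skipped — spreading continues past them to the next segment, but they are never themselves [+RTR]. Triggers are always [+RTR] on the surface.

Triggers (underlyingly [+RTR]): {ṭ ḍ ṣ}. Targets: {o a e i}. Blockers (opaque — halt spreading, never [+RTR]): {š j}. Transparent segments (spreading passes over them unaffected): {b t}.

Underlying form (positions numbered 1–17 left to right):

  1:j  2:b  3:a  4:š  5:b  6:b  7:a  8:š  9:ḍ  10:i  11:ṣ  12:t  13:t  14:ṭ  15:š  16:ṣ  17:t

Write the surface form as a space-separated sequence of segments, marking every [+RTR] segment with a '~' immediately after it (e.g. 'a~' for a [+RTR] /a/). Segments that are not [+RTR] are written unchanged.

From /ḍ/ at 9 rightward: 10 /i/ → [+RTR]; 11 /ṣ/ is itself a trigger — this domain ends here.
From /ḍ/ at 9 leftward: 8 /š/ blocks.
From /ṣ/ at 11 rightward: 12 /t/ transparent; 13 /t/ transparent; 14 /ṭ/ is itself a trigger — this domain ends here.
From /ṣ/ at 11 leftward: 10 /i/ → [+RTR]; 9 /ḍ/ is itself a trigger — this domain ends here.
From /ṭ/ at 14 rightward: 15 /š/ blocks.
From /ṭ/ at 14 leftward: 13 /t/ transparent; 12 /t/ transparent; 11 /ṣ/ is itself a trigger — this domain ends here.
From /ṣ/ at 16 rightward: 17 /t/ transparent; word edge.
From /ṣ/ at 16 leftward: 15 /š/ blocks.
Targets with no active source: positions 3 7 stay [-emphatic].
[+RTR] positions on the surface: 9 10 11 14 16.

j b a š b b a š ḍ~ i~ ṣ~ t t ṭ~ š ṣ~ t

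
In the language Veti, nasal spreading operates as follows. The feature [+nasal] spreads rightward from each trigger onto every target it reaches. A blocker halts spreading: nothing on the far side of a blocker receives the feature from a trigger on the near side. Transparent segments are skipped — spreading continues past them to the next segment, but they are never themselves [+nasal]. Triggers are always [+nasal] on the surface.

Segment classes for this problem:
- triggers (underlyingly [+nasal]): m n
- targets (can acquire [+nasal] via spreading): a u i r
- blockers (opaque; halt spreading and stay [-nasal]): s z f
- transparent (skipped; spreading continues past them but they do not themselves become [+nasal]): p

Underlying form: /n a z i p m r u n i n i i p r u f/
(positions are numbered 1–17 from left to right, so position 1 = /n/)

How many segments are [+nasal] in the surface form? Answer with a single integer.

From /n/ at 1 rightward: 2 /a/ → [+nasal]; 3 /z/ blocks.
From /m/ at 6 rightward: 7 /r/ → [+nasal]; 8 /u/ → [+nasal]; 9 /n/ is itself a trigger — this domain ends here.
From /n/ at 9 rightward: 10 /i/ → [+nasal]; 11 /n/ is itself a trigger — this domain ends here.
From /n/ at 11 rightward: 12 /i/ → [+nasal]; 13 /i/ → [+nasal]; 14 /p/ transparent; 15 /r/ → [+nasal]; 16 /u/ → [+nasal]; 17 /f/ blocks.
Target with no active source: position 4 stays [-nasal].
[+nasal] positions on the surface: 1 2 6 7 8 9 10 11 12 13 15 16.

12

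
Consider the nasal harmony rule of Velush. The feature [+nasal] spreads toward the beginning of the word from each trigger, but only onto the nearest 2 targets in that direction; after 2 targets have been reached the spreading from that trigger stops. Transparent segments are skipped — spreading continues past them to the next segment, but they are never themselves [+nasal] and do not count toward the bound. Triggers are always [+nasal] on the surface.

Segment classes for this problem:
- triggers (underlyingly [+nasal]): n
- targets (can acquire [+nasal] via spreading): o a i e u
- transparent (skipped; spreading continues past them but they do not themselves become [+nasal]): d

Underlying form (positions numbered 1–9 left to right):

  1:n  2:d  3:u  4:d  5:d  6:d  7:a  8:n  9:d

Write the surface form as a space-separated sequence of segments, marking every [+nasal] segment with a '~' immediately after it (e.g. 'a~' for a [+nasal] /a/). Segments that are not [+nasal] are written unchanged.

From /n/ at 1 leftward: word edge.
From /n/ at 8 leftward: 7 /a/ → [+nasal]; 6 /d/ transparent; 5 /d/ transparent; 4 /d/ transparent; 3 /u/ → [+nasal]; bound reached.
[+nasal] positions on the surface: 1 3 7 8.

n~ d u~ d d d a~ n~ d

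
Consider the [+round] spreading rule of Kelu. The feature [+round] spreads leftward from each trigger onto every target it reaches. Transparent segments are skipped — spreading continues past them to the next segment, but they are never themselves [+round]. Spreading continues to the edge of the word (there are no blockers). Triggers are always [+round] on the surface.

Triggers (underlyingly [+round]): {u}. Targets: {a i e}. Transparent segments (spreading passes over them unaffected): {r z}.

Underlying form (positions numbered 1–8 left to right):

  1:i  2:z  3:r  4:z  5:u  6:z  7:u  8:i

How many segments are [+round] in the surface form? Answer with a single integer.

From /u/ at 5 leftward: 4 /z/ transparent; 3 /r/ transparent; 2 /z/ transparent; 1 /i/ → [+round]; word edge.
From /u/ at 7 leftward: 6 /z/ transparent; 5 /u/ is itself a trigger — this domain ends here.
Target with no active source: position 8 stays [-round].
[+round] positions on the surface: 1 5 7.

3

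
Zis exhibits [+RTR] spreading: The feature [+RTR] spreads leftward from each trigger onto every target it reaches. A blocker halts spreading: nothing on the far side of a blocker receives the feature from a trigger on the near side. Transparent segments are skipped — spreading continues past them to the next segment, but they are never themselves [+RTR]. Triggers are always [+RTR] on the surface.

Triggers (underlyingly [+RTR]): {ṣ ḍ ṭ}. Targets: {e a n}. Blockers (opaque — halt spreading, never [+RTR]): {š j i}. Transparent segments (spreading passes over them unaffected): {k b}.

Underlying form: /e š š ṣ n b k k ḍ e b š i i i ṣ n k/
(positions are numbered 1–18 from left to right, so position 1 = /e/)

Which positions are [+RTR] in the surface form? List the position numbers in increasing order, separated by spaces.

From /ṣ/ at 4 leftward: 3 /š/ blocks.
From /ḍ/ at 9 leftward: 8 /k/ transparent; 7 /k/ transparent; 6 /b/ transparent; 5 /n/ → [+RTR]; 4 /ṣ/ is itself a trigger — this domain ends here.
From /ṣ/ at 16 leftward: 15 /i/ blocks.
Targets with no active source: positions 1 10 17 stay [-emphatic].

4 5 9 16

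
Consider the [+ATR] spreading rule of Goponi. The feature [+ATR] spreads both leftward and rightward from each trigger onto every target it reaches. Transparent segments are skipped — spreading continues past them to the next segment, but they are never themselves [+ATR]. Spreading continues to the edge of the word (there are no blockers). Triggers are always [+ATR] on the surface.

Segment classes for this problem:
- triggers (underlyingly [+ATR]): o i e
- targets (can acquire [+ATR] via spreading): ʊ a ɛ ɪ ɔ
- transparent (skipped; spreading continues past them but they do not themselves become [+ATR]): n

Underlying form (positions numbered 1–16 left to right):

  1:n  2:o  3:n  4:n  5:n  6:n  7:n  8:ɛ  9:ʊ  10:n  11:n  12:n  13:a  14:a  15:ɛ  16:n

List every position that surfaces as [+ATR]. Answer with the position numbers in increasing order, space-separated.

From /o/ at 2 rightward: 3 /n/ transparent; 4 /n/ transparent; 5 /n/ transparent; 6 /n/ transparent; 7 /n/ transparent; 8 /ɛ/ → [+ATR]; 9 /ʊ/ → [+ATR]; 10 /n/ transparent; 11 /n/ transparent; 12 /n/ transparent; 13 /a/ → [+ATR]; 14 /a/ → [+ATR]; 15 /ɛ/ → [+ATR]; 16 /n/ transparent; word edge.
From /o/ at 2 leftward: 1 /n/ transparent; word edge.

2 8 9 13 14 15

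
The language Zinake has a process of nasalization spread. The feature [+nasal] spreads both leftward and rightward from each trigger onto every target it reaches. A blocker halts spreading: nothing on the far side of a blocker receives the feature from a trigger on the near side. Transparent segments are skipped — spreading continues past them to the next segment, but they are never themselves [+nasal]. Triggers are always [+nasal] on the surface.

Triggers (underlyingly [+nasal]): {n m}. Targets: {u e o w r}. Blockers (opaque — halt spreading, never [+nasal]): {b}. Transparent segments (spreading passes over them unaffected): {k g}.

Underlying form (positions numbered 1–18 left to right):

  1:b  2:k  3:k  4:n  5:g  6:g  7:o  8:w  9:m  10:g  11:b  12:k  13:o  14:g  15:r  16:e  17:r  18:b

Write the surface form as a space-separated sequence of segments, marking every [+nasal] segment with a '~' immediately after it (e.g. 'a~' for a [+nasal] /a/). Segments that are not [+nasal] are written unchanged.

From /n/ at 4 rightward: 5 /g/ transparent; 6 /g/ transparent; 7 /o/ → [+nasal]; 8 /w/ → [+nasal]; 9 /m/ is itself a trigger — this domain ends here.
From /n/ at 4 leftward: 3 /k/ transparent; 2 /k/ transparent; 1 /b/ blocks.
From /m/ at 9 rightward: 10 /g/ transparent; 11 /b/ blocks.
From /m/ at 9 leftward: 8 /w/ → [+nasal]; 7 /o/ → [+nasal]; 6 /g/ transparent; 5 /g/ transparent; 4 /n/ is itself a trigger — this domain ends here.
Targets with no active source: positions 13 15 16 17 stay [-nasal].
[+nasal] positions on the surface: 4 7 8 9.

b k k n~ g g o~ w~ m~ g b k o g r e r b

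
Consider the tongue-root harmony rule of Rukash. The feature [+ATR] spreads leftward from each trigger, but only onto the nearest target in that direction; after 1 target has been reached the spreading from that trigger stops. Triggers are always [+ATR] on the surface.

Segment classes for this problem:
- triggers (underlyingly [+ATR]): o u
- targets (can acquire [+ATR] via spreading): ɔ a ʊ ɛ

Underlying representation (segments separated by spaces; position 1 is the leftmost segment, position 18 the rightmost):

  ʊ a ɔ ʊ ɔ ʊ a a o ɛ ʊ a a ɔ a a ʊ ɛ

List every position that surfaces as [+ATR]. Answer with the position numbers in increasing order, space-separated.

8 9

From /o/ at 9 leftward: 8 /a/ → [+ATR]; bound reached.
Targets with no active source: positions 1 2 3 4 5 6 7 10 11 12 13 14 15 16 17 18 stay [-ATR].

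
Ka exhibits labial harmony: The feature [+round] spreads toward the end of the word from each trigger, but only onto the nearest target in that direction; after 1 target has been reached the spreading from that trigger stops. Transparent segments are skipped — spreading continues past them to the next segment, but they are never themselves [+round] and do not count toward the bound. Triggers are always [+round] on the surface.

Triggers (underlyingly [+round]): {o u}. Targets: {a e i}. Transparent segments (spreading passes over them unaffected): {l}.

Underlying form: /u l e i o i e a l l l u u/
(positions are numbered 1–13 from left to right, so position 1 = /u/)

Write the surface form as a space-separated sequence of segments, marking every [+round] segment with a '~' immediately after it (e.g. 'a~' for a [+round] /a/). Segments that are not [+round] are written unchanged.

u~ l e~ i o~ i~ e a l l l u~ u~

From /u/ at 1 rightward: 2 /l/ transparent; 3 /e/ → [+round]; bound reached.
From /o/ at 5 rightward: 6 /i/ → [+round]; bound reached.
From /u/ at 12 rightward: 13 /u/ is itself a trigger — this domain ends here.
From /u/ at 13 rightward: word edge.
Targets with no active source: positions 4 7 8 stay [-round].
[+round] positions on the surface: 1 3 5 6 12 13.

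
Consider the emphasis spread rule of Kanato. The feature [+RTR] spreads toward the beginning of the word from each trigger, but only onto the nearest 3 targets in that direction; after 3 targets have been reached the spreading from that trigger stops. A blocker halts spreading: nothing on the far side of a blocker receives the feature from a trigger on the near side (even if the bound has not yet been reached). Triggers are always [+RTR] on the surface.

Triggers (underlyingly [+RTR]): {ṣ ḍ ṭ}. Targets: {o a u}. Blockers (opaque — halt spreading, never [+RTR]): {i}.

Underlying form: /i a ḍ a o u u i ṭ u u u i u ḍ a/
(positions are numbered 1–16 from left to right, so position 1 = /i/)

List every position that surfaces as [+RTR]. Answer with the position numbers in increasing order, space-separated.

2 3 9 14 15

From /ḍ/ at 3 leftward: 2 /a/ → [+RTR]; 1 /i/ blocks.
From /ṭ/ at 9 leftward: 8 /i/ blocks.
From /ḍ/ at 15 leftward: 14 /u/ → [+RTR]; 13 /i/ blocks.
Targets with no active source: positions 4 5 6 7 10 11 12 16 stay [-emphatic].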